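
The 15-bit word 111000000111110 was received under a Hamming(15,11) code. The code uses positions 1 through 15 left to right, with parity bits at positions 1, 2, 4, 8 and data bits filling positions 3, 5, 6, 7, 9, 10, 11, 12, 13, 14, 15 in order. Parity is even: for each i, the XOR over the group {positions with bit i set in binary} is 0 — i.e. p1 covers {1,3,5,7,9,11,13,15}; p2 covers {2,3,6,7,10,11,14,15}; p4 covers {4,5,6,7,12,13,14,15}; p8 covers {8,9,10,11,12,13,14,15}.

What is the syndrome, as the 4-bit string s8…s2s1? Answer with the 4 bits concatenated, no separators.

s1 (pos 1,3,5,7,9,11,13,15): 1⊕1⊕0⊕0⊕0⊕1⊕1⊕0 = 0
s2 (pos 2,3,6,7,10,11,14,15): 1⊕1⊕0⊕0⊕1⊕1⊕1⊕0 = 1
s4 (pos 4,5,6,7,12,13,14,15): 0⊕0⊕0⊕0⊕1⊕1⊕1⊕0 = 1
s8 (pos 8,9,10,11,12,13,14,15): 0⊕0⊕1⊕1⊕1⊕1⊕1⊕0 = 1
Syndrome s8…s1 = 1110 → error at position 14.

1110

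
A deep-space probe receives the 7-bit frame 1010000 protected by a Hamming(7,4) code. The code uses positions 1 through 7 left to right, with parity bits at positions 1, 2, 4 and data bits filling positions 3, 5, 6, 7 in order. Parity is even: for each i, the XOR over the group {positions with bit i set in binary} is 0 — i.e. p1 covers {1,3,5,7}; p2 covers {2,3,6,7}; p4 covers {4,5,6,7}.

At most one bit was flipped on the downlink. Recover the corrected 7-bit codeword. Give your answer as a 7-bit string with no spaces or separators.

s1 (pos 1,3,5,7): 1⊕1⊕0⊕0 = 0
s2 (pos 2,3,6,7): 0⊕1⊕0⊕0 = 1
s4 (pos 4,5,6,7): 0⊕0⊕0⊕0 = 0
Syndrome s4…s1 = 010 → error at position 2.
Flip position 2: 1010000 → 1110000

1110000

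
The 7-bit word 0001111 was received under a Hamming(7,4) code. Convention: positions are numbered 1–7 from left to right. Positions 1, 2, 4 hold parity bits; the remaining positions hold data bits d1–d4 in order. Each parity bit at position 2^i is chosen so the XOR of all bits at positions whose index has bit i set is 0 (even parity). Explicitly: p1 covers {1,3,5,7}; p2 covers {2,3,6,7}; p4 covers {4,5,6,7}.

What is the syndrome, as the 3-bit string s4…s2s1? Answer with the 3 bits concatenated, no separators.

s1 (pos 1,3,5,7): 0⊕0⊕1⊕1 = 0
s2 (pos 2,3,6,7): 0⊕0⊕1⊕1 = 0
s4 (pos 4,5,6,7): 1⊕1⊕1⊕1 = 0
Syndrome s4…s1 = 000 → no error.

000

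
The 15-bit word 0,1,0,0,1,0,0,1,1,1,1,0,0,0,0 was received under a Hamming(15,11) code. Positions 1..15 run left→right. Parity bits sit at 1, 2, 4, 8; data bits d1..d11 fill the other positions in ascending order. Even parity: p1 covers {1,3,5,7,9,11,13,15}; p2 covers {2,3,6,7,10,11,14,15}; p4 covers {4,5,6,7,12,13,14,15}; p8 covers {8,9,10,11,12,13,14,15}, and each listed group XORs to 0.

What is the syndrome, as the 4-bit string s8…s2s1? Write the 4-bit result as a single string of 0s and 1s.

0111

s1 (pos 1,3,5,7,9,11,13,15): 0⊕0⊕1⊕0⊕1⊕1⊕0⊕0 = 1
s2 (pos 2,3,6,7,10,11,14,15): 1⊕0⊕0⊕0⊕1⊕1⊕0⊕0 = 1
s4 (pos 4,5,6,7,12,13,14,15): 0⊕1⊕0⊕0⊕0⊕0⊕0⊕0 = 1
s8 (pos 8,9,10,11,12,13,14,15): 1⊕1⊕1⊕1⊕0⊕0⊕0⊕0 = 0
Syndrome s8…s1 = 0111 → error at position 7.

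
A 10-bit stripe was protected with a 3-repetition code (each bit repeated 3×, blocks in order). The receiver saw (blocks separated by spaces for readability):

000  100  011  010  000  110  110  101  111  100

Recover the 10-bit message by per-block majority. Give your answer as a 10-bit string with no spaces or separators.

Block 1 (000): 0 ones → 0
Block 2 (100): 1 one → 0
Block 3 (011): 2 ones → 1
Block 4 (010): 1 one → 0
Block 5 (000): 0 ones → 0
Block 6 (110): 2 ones → 1
Block 7 (110): 2 ones → 1
Block 8 (101): 2 ones → 1
Block 9 (111): 3 ones → 1
Block 10 (100): 1 one → 0

0010011110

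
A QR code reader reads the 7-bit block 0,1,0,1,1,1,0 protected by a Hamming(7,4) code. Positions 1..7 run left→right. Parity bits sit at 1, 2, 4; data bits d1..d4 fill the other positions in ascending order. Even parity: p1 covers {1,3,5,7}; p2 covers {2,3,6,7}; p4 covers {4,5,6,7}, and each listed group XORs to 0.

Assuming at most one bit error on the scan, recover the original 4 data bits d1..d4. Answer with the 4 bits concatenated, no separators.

0010

s1 (pos 1,3,5,7): 0⊕0⊕1⊕0 = 1
s2 (pos 2,3,6,7): 1⊕0⊕1⊕0 = 0
s4 (pos 4,5,6,7): 1⊕1⊕1⊕0 = 1
Syndrome s4…s1 = 101 → error at position 5.
Flip position 5: 0101110 → 0101010
Read data bits from positions 3,5,6,7: 0010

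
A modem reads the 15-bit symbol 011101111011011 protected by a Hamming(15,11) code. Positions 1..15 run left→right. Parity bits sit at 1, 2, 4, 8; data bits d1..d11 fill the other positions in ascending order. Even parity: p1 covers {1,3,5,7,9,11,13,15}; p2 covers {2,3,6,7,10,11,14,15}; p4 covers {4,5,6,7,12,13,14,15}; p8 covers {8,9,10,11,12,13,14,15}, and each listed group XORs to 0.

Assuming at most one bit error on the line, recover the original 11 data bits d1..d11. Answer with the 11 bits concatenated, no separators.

00111011011

s1 (pos 1,3,5,7,9,11,13,15): 0⊕1⊕0⊕1⊕1⊕1⊕0⊕1 = 1
s2 (pos 2,3,6,7,10,11,14,15): 1⊕1⊕1⊕1⊕0⊕1⊕1⊕1 = 1
s4 (pos 4,5,6,7,12,13,14,15): 1⊕0⊕1⊕1⊕1⊕0⊕1⊕1 = 0
s8 (pos 8,9,10,11,12,13,14,15): 1⊕1⊕0⊕1⊕1⊕0⊕1⊕1 = 0
Syndrome s8…s1 = 0011 → error at position 3.
Flip position 3: 011101111011011 → 010101111011011
Read data bits from positions 3,5,6,7,9,10,11,12,13,14,15: 00111011011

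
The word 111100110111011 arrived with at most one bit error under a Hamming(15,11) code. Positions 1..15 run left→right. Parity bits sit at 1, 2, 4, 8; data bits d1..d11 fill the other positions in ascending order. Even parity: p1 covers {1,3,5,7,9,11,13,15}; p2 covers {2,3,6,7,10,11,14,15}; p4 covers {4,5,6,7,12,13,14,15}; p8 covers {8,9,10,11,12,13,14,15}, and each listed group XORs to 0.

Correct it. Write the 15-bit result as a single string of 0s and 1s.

111100010111011

s1 (pos 1,3,5,7,9,11,13,15): 1⊕1⊕0⊕1⊕0⊕1⊕0⊕1 = 1
s2 (pos 2,3,6,7,10,11,14,15): 1⊕1⊕0⊕1⊕1⊕1⊕1⊕1 = 1
s4 (pos 4,5,6,7,12,13,14,15): 1⊕0⊕0⊕1⊕1⊕0⊕1⊕1 = 1
s8 (pos 8,9,10,11,12,13,14,15): 1⊕0⊕1⊕1⊕1⊕0⊕1⊕1 = 0
Syndrome s8…s1 = 0111 → error at position 7.
Flip position 7: 111100110111011 → 111100010111011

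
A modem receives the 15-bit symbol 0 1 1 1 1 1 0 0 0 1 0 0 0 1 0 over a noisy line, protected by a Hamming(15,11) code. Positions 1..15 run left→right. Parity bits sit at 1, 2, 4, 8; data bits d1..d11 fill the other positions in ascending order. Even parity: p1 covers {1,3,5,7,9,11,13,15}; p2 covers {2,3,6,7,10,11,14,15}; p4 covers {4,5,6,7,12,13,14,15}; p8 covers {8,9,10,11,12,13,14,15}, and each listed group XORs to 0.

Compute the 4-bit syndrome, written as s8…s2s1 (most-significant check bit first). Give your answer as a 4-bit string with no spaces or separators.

s1 (pos 1,3,5,7,9,11,13,15): 0⊕1⊕1⊕0⊕0⊕0⊕0⊕0 = 0
s2 (pos 2,3,6,7,10,11,14,15): 1⊕1⊕1⊕0⊕1⊕0⊕1⊕0 = 1
s4 (pos 4,5,6,7,12,13,14,15): 1⊕1⊕1⊕0⊕0⊕0⊕1⊕0 = 0
s8 (pos 8,9,10,11,12,13,14,15): 0⊕0⊕1⊕0⊕0⊕0⊕1⊕0 = 0
Syndrome s8…s1 = 0010 → error at position 2.

0010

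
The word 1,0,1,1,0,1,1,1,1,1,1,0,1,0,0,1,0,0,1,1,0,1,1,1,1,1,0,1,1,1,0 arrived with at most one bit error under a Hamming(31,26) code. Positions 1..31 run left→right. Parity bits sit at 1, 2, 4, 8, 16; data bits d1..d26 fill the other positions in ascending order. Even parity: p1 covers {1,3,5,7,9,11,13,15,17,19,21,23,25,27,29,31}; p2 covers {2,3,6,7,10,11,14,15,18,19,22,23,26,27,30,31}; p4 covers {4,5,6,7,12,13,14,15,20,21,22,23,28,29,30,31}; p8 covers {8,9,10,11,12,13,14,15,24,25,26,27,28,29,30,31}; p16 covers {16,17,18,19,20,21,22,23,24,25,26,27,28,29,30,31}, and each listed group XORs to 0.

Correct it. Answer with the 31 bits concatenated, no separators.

1011011111101001001101101101110

s1 (pos 1,3,5,7,9,11,13,15,17,19,21,23,25,27,29,31): 1⊕1⊕0⊕1⊕1⊕1⊕1⊕0⊕0⊕1⊕0⊕1⊕1⊕0⊕1⊕0 = 0
s2 (pos 2,3,6,7,10,11,14,15,18,19,22,23,26,27,30,31): 0⊕1⊕1⊕1⊕1⊕1⊕0⊕0⊕0⊕1⊕1⊕1⊕1⊕0⊕1⊕0 = 0
s4 (pos 4,5,6,7,12,13,14,15,20,21,22,23,28,29,30,31): 1⊕0⊕1⊕1⊕0⊕1⊕0⊕0⊕1⊕0⊕1⊕1⊕1⊕1⊕1⊕0 = 0
s8 (pos 8,9,10,11,12,13,14,15,24,25,26,27,28,29,30,31): 1⊕1⊕1⊕1⊕0⊕1⊕0⊕0⊕1⊕1⊕1⊕0⊕1⊕1⊕1⊕0 = 1
s16 (pos 16,17,18,19,20,21,22,23,24,25,26,27,28,29,30,31): 1⊕0⊕0⊕1⊕1⊕0⊕1⊕1⊕1⊕1⊕1⊕0⊕1⊕1⊕1⊕0 = 1
Syndrome s16…s1 = 11000 → error at position 24.
Flip position 24: 1011011111101001001101111101110 → 1011011111101001001101101101110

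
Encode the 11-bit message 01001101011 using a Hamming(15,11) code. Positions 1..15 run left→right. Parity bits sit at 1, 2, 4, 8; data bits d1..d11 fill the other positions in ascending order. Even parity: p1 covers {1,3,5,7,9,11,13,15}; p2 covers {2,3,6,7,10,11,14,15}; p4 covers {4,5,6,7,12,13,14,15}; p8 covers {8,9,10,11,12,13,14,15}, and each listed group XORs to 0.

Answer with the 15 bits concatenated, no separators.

110010011101011

Place data at non-parity positions: p1 p2 0 p4 1 0 0 p8 1 1 0 1 0 1 1
p1 (pos 1,3,5,7,9,11,13,15): XOR of data positions = 0⊕1⊕0⊕1⊕0⊕0⊕1 = 1
p2 (pos 2,3,6,7,10,11,14,15): XOR of data positions = 0⊕0⊕0⊕1⊕0⊕1⊕1 = 1
p4 (pos 4,5,6,7,12,13,14,15): XOR of data positions = 1⊕0⊕0⊕1⊕0⊕1⊕1 = 0
p8 (pos 8,9,10,11,12,13,14,15): XOR of data positions = 1⊕1⊕0⊕1⊕0⊕1⊕1 = 1
Codeword: 110010011101011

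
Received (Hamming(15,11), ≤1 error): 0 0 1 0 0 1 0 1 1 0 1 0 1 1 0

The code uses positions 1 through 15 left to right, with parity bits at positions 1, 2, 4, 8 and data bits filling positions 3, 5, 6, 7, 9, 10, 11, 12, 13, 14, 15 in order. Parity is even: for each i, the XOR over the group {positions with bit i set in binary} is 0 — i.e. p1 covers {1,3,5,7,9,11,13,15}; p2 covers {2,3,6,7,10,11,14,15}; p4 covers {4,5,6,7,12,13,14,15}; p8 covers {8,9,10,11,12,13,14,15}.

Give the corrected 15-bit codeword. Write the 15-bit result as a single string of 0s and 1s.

001001011011110

s1 (pos 1,3,5,7,9,11,13,15): 0⊕1⊕0⊕0⊕1⊕1⊕1⊕0 = 0
s2 (pos 2,3,6,7,10,11,14,15): 0⊕1⊕1⊕0⊕0⊕1⊕1⊕0 = 0
s4 (pos 4,5,6,7,12,13,14,15): 0⊕0⊕1⊕0⊕0⊕1⊕1⊕0 = 1
s8 (pos 8,9,10,11,12,13,14,15): 1⊕1⊕0⊕1⊕0⊕1⊕1⊕0 = 1
Syndrome s8…s1 = 1100 → error at position 12.
Flip position 12: 001001011010110 → 001001011011110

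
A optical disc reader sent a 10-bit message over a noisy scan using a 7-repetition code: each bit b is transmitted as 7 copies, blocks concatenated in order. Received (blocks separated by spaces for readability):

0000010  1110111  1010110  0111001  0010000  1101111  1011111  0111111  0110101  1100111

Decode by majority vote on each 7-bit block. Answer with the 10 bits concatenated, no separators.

Block 1 (0000010): 1 one → 0
Block 2 (1110111): 6 ones → 1
Block 3 (1010110): 4 ones → 1
Block 4 (0111001): 4 ones → 1
Block 5 (0010000): 1 one → 0
Block 6 (1101111): 6 ones → 1
Block 7 (1011111): 6 ones → 1
Block 8 (0111111): 6 ones → 1
Block 9 (0110101): 4 ones → 1
Block 10 (1100111): 5 ones → 1

0111011111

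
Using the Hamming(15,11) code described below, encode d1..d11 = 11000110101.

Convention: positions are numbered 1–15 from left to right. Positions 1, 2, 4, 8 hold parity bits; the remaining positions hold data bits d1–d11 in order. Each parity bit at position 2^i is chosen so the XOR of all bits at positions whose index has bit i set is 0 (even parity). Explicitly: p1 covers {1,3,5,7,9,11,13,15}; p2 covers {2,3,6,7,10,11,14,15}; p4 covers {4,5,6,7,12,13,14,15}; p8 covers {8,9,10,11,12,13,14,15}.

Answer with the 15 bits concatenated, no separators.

101110000110101

Place data at non-parity positions: p1 p2 1 p4 1 0 0 p8 0 1 1 0 1 0 1
p1 (pos 1,3,5,7,9,11,13,15): XOR of data positions = 1⊕1⊕0⊕0⊕1⊕1⊕1 = 1
p2 (pos 2,3,6,7,10,11,14,15): XOR of data positions = 1⊕0⊕0⊕1⊕1⊕0⊕1 = 0
p4 (pos 4,5,6,7,12,13,14,15): XOR of data positions = 1⊕0⊕0⊕0⊕1⊕0⊕1 = 1
p8 (pos 8,9,10,11,12,13,14,15): XOR of data positions = 0⊕1⊕1⊕0⊕1⊕0⊕1 = 0
Codeword: 101110000110101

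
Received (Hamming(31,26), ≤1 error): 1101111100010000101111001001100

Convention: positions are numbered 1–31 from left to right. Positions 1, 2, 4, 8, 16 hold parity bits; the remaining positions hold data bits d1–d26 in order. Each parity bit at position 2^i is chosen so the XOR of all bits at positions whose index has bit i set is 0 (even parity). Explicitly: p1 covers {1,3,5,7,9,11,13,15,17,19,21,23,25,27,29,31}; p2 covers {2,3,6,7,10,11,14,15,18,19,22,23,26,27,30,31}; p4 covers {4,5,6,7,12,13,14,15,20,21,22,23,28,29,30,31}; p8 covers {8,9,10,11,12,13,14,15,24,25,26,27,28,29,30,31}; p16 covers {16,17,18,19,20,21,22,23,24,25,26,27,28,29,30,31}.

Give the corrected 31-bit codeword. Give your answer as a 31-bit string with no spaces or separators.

s1 (pos 1,3,5,7,9,11,13,15,17,19,21,23,25,27,29,31): 1⊕0⊕1⊕1⊕0⊕0⊕0⊕0⊕1⊕1⊕1⊕0⊕1⊕0⊕1⊕0 = 0
s2 (pos 2,3,6,7,10,11,14,15,18,19,22,23,26,27,30,31): 1⊕0⊕1⊕1⊕0⊕0⊕0⊕0⊕0⊕1⊕1⊕0⊕0⊕0⊕0⊕0 = 1
s4 (pos 4,5,6,7,12,13,14,15,20,21,22,23,28,29,30,31): 1⊕1⊕1⊕1⊕1⊕0⊕0⊕0⊕1⊕1⊕1⊕0⊕1⊕1⊕0⊕0 = 0
s8 (pos 8,9,10,11,12,13,14,15,24,25,26,27,28,29,30,31): 1⊕0⊕0⊕0⊕1⊕0⊕0⊕0⊕0⊕1⊕0⊕0⊕1⊕1⊕0⊕0 = 1
s16 (pos 16,17,18,19,20,21,22,23,24,25,26,27,28,29,30,31): 0⊕1⊕0⊕1⊕1⊕1⊕1⊕0⊕0⊕1⊕0⊕0⊕1⊕1⊕0⊕0 = 0
Syndrome s16…s1 = 01010 → error at position 10.
Flip position 10: 1101111100010000101111001001100 → 1101111101010000101111001001100

1101111101010000101111001001100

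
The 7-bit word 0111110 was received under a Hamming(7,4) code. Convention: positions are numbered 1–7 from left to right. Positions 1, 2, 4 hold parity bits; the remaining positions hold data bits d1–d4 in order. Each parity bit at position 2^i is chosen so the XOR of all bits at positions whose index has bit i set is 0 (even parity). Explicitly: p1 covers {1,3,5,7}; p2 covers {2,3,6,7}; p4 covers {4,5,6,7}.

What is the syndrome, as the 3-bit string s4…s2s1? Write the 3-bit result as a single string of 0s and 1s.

s1 (pos 1,3,5,7): 0⊕1⊕1⊕0 = 0
s2 (pos 2,3,6,7): 1⊕1⊕1⊕0 = 1
s4 (pos 4,5,6,7): 1⊕1⊕1⊕0 = 1
Syndrome s4…s1 = 110 → error at position 6.

110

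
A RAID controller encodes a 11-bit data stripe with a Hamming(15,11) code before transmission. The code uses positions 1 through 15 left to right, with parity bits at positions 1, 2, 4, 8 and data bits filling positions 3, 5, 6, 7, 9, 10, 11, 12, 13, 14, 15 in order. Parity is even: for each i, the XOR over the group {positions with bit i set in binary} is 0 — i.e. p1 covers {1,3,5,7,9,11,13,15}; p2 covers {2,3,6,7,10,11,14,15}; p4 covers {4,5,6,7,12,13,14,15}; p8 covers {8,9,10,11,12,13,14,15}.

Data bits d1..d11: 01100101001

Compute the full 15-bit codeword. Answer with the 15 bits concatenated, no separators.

010011010101001

Place data at non-parity positions: p1 p2 0 p4 1 1 0 p8 0 1 0 1 0 0 1
p1 (pos 1,3,5,7,9,11,13,15): XOR of data positions = 0⊕1⊕0⊕0⊕0⊕0⊕1 = 0
p2 (pos 2,3,6,7,10,11,14,15): XOR of data positions = 0⊕1⊕0⊕1⊕0⊕0⊕1 = 1
p4 (pos 4,5,6,7,12,13,14,15): XOR of data positions = 1⊕1⊕0⊕1⊕0⊕0⊕1 = 0
p8 (pos 8,9,10,11,12,13,14,15): XOR of data positions = 0⊕1⊕0⊕1⊕0⊕0⊕1 = 1
Codeword: 010011010101001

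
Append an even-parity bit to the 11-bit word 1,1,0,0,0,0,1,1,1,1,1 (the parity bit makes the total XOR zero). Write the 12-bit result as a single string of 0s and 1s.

XOR of the 11 data bits: 1⊕1⊕0⊕0⊕0⊕0⊕1⊕1⊕1⊕1⊕1 = 1
Parity bit = 1 (so all 12 bits XOR to 0).

110000111111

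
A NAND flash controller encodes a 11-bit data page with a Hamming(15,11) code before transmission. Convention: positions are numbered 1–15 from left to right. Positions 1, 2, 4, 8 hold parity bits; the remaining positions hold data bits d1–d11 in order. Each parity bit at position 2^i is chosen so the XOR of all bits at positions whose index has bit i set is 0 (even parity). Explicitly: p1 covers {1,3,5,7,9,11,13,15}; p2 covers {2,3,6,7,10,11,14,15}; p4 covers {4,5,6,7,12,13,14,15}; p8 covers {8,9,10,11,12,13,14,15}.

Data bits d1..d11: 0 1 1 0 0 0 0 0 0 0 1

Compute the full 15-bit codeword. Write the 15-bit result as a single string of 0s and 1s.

000111010000001

Place data at non-parity positions: p1 p2 0 p4 1 1 0 p8 0 0 0 0 0 0 1
p1 (pos 1,3,5,7,9,11,13,15): XOR of data positions = 0⊕1⊕0⊕0⊕0⊕0⊕1 = 0
p2 (pos 2,3,6,7,10,11,14,15): XOR of data positions = 0⊕1⊕0⊕0⊕0⊕0⊕1 = 0
p4 (pos 4,5,6,7,12,13,14,15): XOR of data positions = 1⊕1⊕0⊕0⊕0⊕0⊕1 = 1
p8 (pos 8,9,10,11,12,13,14,15): XOR of data positions = 0⊕0⊕0⊕0⊕0⊕0⊕1 = 1
Codeword: 000111010000001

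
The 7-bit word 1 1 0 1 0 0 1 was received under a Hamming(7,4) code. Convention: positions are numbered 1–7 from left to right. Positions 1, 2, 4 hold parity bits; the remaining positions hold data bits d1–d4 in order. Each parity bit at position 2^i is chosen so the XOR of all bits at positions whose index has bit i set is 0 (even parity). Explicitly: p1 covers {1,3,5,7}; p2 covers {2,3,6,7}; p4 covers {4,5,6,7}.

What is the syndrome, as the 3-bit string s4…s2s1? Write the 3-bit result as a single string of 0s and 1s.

000

s1 (pos 1,3,5,7): 1⊕0⊕0⊕1 = 0
s2 (pos 2,3,6,7): 1⊕0⊕0⊕1 = 0
s4 (pos 4,5,6,7): 1⊕0⊕0⊕1 = 0
Syndrome s4…s1 = 000 → no error.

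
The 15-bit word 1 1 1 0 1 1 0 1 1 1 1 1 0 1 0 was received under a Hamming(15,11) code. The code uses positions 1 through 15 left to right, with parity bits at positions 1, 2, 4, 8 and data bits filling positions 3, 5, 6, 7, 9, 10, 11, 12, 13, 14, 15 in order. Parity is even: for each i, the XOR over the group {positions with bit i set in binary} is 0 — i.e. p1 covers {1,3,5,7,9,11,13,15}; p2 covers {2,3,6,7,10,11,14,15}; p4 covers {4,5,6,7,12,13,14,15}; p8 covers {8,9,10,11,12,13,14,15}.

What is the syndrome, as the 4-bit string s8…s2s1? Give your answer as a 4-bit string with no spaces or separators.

0001

s1 (pos 1,3,5,7,9,11,13,15): 1⊕1⊕1⊕0⊕1⊕1⊕0⊕0 = 1
s2 (pos 2,3,6,7,10,11,14,15): 1⊕1⊕1⊕0⊕1⊕1⊕1⊕0 = 0
s4 (pos 4,5,6,7,12,13,14,15): 0⊕1⊕1⊕0⊕1⊕0⊕1⊕0 = 0
s8 (pos 8,9,10,11,12,13,14,15): 1⊕1⊕1⊕1⊕1⊕0⊕1⊕0 = 0
Syndrome s8…s1 = 0001 → error at position 1.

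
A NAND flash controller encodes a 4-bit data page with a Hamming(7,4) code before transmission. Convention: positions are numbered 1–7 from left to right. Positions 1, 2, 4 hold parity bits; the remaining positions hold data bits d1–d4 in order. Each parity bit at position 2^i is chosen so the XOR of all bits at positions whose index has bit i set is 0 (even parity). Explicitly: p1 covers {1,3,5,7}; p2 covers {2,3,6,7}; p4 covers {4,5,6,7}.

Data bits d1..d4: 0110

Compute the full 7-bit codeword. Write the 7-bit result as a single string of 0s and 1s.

Place data at non-parity positions: p1 p2 0 p4 1 1 0
p1 (pos 1,3,5,7): XOR of data positions = 0⊕1⊕0 = 1
p2 (pos 2,3,6,7): XOR of data positions = 0⊕1⊕0 = 1
p4 (pos 4,5,6,7): XOR of data positions = 1⊕1⊕0 = 0
Codeword: 1100110

1100110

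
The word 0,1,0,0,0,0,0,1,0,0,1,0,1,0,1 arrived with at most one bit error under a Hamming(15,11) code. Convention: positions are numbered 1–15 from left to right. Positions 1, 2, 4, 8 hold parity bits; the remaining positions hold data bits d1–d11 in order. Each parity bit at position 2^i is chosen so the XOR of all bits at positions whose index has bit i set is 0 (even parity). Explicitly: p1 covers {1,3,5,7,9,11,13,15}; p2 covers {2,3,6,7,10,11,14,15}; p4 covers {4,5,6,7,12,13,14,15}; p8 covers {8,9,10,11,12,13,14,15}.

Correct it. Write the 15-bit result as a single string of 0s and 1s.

s1 (pos 1,3,5,7,9,11,13,15): 0⊕0⊕0⊕0⊕0⊕1⊕1⊕1 = 1
s2 (pos 2,3,6,7,10,11,14,15): 1⊕0⊕0⊕0⊕0⊕1⊕0⊕1 = 1
s4 (pos 4,5,6,7,12,13,14,15): 0⊕0⊕0⊕0⊕0⊕1⊕0⊕1 = 0
s8 (pos 8,9,10,11,12,13,14,15): 1⊕0⊕0⊕1⊕0⊕1⊕0⊕1 = 0
Syndrome s8…s1 = 0011 → error at position 3.
Flip position 3: 010000010010101 → 011000010010101

011000010010101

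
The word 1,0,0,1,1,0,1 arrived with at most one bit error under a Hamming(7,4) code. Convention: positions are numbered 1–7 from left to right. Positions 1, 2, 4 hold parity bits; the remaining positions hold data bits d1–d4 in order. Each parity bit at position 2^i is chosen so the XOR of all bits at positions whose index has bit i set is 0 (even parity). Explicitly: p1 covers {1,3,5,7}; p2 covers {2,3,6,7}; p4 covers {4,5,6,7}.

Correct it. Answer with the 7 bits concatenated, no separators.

s1 (pos 1,3,5,7): 1⊕0⊕1⊕1 = 1
s2 (pos 2,3,6,7): 0⊕0⊕0⊕1 = 1
s4 (pos 4,5,6,7): 1⊕1⊕0⊕1 = 1
Syndrome s4…s1 = 111 → error at position 7.
Flip position 7: 1001101 → 1001100

1001100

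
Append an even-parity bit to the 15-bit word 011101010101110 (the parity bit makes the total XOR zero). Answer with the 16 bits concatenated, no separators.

XOR of the 15 data bits: 0⊕1⊕1⊕1⊕0⊕1⊕0⊕1⊕0⊕1⊕0⊕1⊕1⊕1⊕0 = 1
Parity bit = 1 (so all 16 bits XOR to 0).

0111010101011101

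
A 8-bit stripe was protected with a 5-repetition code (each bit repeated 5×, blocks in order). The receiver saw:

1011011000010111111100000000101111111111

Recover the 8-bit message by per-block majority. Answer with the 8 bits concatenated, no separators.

10110011

Block 1 (10110): 3 ones → 1
Block 2 (11000): 2 ones → 0
Block 3 (01011): 3 ones → 1
Block 4 (11111): 5 ones → 1
Block 5 (00000): 0 ones → 0
Block 6 (00010): 1 one → 0
Block 7 (11111): 5 ones → 1
Block 8 (11111): 5 ones → 1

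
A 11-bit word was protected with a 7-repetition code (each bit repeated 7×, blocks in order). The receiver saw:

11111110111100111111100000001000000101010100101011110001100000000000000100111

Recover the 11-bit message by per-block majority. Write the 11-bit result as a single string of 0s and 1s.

11100101001

Block 1 (1111111): 7 ones → 1
Block 2 (0111100): 4 ones → 1
Block 3 (1111111): 7 ones → 1
Block 4 (0000000): 0 ones → 0
Block 5 (1000000): 1 one → 0
Block 6 (1010101): 4 ones → 1
Block 7 (0010101): 3 ones → 0
Block 8 (1110001): 4 ones → 1
Block 9 (1000000): 1 one → 0
Block 10 (0000000): 0 ones → 0
Block 11 (0100111): 4 ones → 1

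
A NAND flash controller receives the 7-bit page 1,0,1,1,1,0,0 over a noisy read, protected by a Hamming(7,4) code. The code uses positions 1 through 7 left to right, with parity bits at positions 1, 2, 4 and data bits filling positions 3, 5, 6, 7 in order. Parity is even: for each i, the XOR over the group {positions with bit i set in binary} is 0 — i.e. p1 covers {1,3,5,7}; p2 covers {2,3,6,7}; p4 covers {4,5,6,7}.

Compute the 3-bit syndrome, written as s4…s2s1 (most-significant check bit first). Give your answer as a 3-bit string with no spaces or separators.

011

s1 (pos 1,3,5,7): 1⊕1⊕1⊕0 = 1
s2 (pos 2,3,6,7): 0⊕1⊕0⊕0 = 1
s4 (pos 4,5,6,7): 1⊕1⊕0⊕0 = 0
Syndrome s4…s1 = 011 → error at position 3.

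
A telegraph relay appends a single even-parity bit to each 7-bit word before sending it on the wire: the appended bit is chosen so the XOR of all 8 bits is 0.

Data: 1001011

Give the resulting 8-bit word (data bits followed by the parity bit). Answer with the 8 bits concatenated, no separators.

10010110

XOR of the 7 data bits: 1⊕0⊕0⊕1⊕0⊕1⊕1 = 0
Parity bit = 0 (so all 8 bits XOR to 0).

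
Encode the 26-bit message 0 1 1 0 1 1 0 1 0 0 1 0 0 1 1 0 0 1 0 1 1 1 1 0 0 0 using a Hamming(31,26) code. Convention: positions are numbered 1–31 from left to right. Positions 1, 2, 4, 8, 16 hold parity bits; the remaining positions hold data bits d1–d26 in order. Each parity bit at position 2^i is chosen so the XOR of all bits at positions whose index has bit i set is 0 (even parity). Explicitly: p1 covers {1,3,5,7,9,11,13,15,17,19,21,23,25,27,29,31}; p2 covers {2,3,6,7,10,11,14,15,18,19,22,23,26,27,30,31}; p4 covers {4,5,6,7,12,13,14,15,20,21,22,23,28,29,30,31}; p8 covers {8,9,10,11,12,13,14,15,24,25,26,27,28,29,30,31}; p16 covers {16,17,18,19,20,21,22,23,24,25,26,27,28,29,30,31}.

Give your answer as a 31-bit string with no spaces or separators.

Place data at non-parity positions: p1 p2 0 p4 1 1 0 p8 1 1 0 1 0 0 1 p16 0 0 1 1 0 0 1 0 1 1 1 1 0 0 0
p1 (pos 1,3,5,7,9,11,13,15,17,19,21,23,25,27,29,31): XOR of data positions = 0⊕1⊕0⊕1⊕0⊕0⊕1⊕0⊕1⊕0⊕1⊕1⊕1⊕0⊕0 = 1
p2 (pos 2,3,6,7,10,11,14,15,18,19,22,23,26,27,30,31): XOR of data positions = 0⊕1⊕0⊕1⊕0⊕0⊕1⊕0⊕1⊕0⊕1⊕1⊕1⊕0⊕0 = 1
p4 (pos 4,5,6,7,12,13,14,15,20,21,22,23,28,29,30,31): XOR of data positions = 1⊕1⊕0⊕1⊕0⊕0⊕1⊕1⊕0⊕0⊕1⊕1⊕0⊕0⊕0 = 1
p8 (pos 8,9,10,11,12,13,14,15,24,25,26,27,28,29,30,31): XOR of data positions = 1⊕1⊕0⊕1⊕0⊕0⊕1⊕0⊕1⊕1⊕1⊕1⊕0⊕0⊕0 = 0
p16 (pos 16,17,18,19,20,21,22,23,24,25,26,27,28,29,30,31): XOR of data positions = 0⊕0⊕1⊕1⊕0⊕0⊕1⊕0⊕1⊕1⊕1⊕1⊕0⊕0⊕0 = 1
Codeword: 1101110011010011001100101111000

1101110011010011001100101111000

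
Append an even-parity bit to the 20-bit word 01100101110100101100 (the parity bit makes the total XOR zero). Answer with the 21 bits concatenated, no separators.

011001011101001011000

XOR of the 20 data bits: 0⊕1⊕1⊕0⊕0⊕1⊕0⊕1⊕1⊕1⊕0⊕1⊕0⊕0⊕1⊕0⊕1⊕1⊕0⊕0 = 0
Parity bit = 0 (so all 21 bits XOR to 0).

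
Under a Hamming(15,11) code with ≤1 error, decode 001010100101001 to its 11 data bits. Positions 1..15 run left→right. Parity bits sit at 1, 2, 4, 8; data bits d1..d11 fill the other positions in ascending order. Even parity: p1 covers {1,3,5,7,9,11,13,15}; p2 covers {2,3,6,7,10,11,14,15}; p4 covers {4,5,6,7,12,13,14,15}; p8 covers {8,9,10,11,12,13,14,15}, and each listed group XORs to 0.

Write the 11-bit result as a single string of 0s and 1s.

11010101001

s1 (pos 1,3,5,7,9,11,13,15): 0⊕1⊕1⊕1⊕0⊕0⊕0⊕1 = 0
s2 (pos 2,3,6,7,10,11,14,15): 0⊕1⊕0⊕1⊕1⊕0⊕0⊕1 = 0
s4 (pos 4,5,6,7,12,13,14,15): 0⊕1⊕0⊕1⊕1⊕0⊕0⊕1 = 0
s8 (pos 8,9,10,11,12,13,14,15): 0⊕0⊕1⊕0⊕1⊕0⊕0⊕1 = 1
Syndrome s8…s1 = 1000 → error at position 8.
Flip position 8: 001010100101001 → 001010110101001
Read data bits from positions 3,5,6,7,9,10,11,12,13,14,15: 11010101001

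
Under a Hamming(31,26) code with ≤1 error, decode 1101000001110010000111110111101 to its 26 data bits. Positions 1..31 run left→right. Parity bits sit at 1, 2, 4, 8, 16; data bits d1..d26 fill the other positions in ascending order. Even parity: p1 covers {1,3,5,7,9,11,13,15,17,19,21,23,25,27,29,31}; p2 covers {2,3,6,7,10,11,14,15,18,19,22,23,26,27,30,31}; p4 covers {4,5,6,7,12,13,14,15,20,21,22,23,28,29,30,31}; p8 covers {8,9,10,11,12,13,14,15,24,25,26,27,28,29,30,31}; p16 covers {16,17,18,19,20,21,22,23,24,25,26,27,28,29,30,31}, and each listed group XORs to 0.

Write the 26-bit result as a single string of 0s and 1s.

00000111001000111110111101

s1 (pos 1,3,5,7,9,11,13,15,17,19,21,23,25,27,29,31): 1⊕0⊕0⊕0⊕0⊕1⊕0⊕1⊕0⊕0⊕1⊕1⊕0⊕1⊕1⊕1 = 0
s2 (pos 2,3,6,7,10,11,14,15,18,19,22,23,26,27,30,31): 1⊕0⊕0⊕0⊕1⊕1⊕0⊕1⊕0⊕0⊕1⊕1⊕1⊕1⊕0⊕1 = 1
s4 (pos 4,5,6,7,12,13,14,15,20,21,22,23,28,29,30,31): 1⊕0⊕0⊕0⊕1⊕0⊕0⊕1⊕1⊕1⊕1⊕1⊕1⊕1⊕0⊕1 = 0
s8 (pos 8,9,10,11,12,13,14,15,24,25,26,27,28,29,30,31): 0⊕0⊕1⊕1⊕1⊕0⊕0⊕1⊕1⊕0⊕1⊕1⊕1⊕1⊕0⊕1 = 0
s16 (pos 16,17,18,19,20,21,22,23,24,25,26,27,28,29,30,31): 0⊕0⊕0⊕0⊕1⊕1⊕1⊕1⊕1⊕0⊕1⊕1⊕1⊕1⊕0⊕1 = 0
Syndrome s16…s1 = 00010 → error at position 2.
Flip position 2: 1101000001110010000111110111101 → 1001000001110010000111110111101
Read data bits from positions 3,5,6,7,9,10,11,12,13,14,15,17,18,19,20,21,22,23,24,25,26,27,28,29,30,31: 00000111001000111110111101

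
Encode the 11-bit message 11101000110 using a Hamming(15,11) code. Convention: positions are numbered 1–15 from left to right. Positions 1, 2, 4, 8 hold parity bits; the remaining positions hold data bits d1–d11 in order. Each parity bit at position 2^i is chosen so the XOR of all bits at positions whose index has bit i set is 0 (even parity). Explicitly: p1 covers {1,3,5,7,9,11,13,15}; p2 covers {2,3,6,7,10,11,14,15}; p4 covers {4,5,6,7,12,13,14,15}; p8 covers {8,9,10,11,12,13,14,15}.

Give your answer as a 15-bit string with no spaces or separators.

011011011000110

Place data at non-parity positions: p1 p2 1 p4 1 1 0 p8 1 0 0 0 1 1 0
p1 (pos 1,3,5,7,9,11,13,15): XOR of data positions = 1⊕1⊕0⊕1⊕0⊕1⊕0 = 0
p2 (pos 2,3,6,7,10,11,14,15): XOR of data positions = 1⊕1⊕0⊕0⊕0⊕1⊕0 = 1
p4 (pos 4,5,6,7,12,13,14,15): XOR of data positions = 1⊕1⊕0⊕0⊕1⊕1⊕0 = 0
p8 (pos 8,9,10,11,12,13,14,15): XOR of data positions = 1⊕0⊕0⊕0⊕1⊕1⊕0 = 1
Codeword: 011011011000110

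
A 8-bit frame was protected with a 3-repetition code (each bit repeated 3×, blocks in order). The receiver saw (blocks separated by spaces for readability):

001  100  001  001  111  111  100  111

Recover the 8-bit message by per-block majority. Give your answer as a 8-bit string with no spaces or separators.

00001101

Block 1 (001): 1 one → 0
Block 2 (100): 1 one → 0
Block 3 (001): 1 one → 0
Block 4 (001): 1 one → 0
Block 5 (111): 3 ones → 1
Block 6 (111): 3 ones → 1
Block 7 (100): 1 one → 0
Block 8 (111): 3 ones → 1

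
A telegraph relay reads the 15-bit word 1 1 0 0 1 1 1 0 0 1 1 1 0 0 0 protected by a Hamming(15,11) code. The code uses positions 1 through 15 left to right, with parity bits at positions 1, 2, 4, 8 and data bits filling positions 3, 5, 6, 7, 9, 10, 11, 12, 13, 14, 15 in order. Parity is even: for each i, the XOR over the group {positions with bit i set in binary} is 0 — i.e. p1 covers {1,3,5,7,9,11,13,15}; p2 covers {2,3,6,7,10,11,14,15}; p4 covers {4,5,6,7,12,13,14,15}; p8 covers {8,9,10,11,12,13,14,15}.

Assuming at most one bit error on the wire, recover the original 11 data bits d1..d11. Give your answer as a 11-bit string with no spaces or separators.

s1 (pos 1,3,5,7,9,11,13,15): 1⊕0⊕1⊕1⊕0⊕1⊕0⊕0 = 0
s2 (pos 2,3,6,7,10,11,14,15): 1⊕0⊕1⊕1⊕1⊕1⊕0⊕0 = 1
s4 (pos 4,5,6,7,12,13,14,15): 0⊕1⊕1⊕1⊕1⊕0⊕0⊕0 = 0
s8 (pos 8,9,10,11,12,13,14,15): 0⊕0⊕1⊕1⊕1⊕0⊕0⊕0 = 1
Syndrome s8…s1 = 1010 → error at position 10.
Flip position 10: 110011100111000 → 110011100011000
Read data bits from positions 3,5,6,7,9,10,11,12,13,14,15: 01110011000

01110011000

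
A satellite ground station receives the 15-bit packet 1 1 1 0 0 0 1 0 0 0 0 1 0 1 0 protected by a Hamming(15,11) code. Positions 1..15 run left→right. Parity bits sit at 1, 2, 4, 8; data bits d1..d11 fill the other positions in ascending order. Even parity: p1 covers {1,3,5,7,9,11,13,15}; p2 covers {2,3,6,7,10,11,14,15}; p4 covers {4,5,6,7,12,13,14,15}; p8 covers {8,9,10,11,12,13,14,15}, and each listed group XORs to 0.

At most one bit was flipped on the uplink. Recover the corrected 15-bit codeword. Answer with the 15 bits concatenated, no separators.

111010100001010

s1 (pos 1,3,5,7,9,11,13,15): 1⊕1⊕0⊕1⊕0⊕0⊕0⊕0 = 1
s2 (pos 2,3,6,7,10,11,14,15): 1⊕1⊕0⊕1⊕0⊕0⊕1⊕0 = 0
s4 (pos 4,5,6,7,12,13,14,15): 0⊕0⊕0⊕1⊕1⊕0⊕1⊕0 = 1
s8 (pos 8,9,10,11,12,13,14,15): 0⊕0⊕0⊕0⊕1⊕0⊕1⊕0 = 0
Syndrome s8…s1 = 0101 → error at position 5.
Flip position 5: 111000100001010 → 111010100001010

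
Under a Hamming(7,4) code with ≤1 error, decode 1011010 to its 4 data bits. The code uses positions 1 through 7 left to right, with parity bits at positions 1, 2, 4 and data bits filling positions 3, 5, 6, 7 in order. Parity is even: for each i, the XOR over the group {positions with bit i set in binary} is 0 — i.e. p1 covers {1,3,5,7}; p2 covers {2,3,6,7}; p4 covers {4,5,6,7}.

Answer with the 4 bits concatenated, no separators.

1010

s1 (pos 1,3,5,7): 1⊕1⊕0⊕0 = 0
s2 (pos 2,3,6,7): 0⊕1⊕1⊕0 = 0
s4 (pos 4,5,6,7): 1⊕0⊕1⊕0 = 0
Syndrome s4…s1 = 000 → no error.
Read data bits from positions 3,5,6,7: 1010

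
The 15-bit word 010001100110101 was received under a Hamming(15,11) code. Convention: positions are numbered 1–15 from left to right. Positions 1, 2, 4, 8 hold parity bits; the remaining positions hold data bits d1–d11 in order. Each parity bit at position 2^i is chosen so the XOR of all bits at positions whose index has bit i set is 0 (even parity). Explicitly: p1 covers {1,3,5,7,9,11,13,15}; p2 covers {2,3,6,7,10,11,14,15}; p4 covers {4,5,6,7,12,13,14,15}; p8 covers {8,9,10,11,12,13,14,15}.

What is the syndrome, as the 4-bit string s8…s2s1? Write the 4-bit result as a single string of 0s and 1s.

0000

s1 (pos 1,3,5,7,9,11,13,15): 0⊕0⊕0⊕1⊕0⊕1⊕1⊕1 = 0
s2 (pos 2,3,6,7,10,11,14,15): 1⊕0⊕1⊕1⊕1⊕1⊕0⊕1 = 0
s4 (pos 4,5,6,7,12,13,14,15): 0⊕0⊕1⊕1⊕0⊕1⊕0⊕1 = 0
s8 (pos 8,9,10,11,12,13,14,15): 0⊕0⊕1⊕1⊕0⊕1⊕0⊕1 = 0
Syndrome s8…s1 = 0000 → no error.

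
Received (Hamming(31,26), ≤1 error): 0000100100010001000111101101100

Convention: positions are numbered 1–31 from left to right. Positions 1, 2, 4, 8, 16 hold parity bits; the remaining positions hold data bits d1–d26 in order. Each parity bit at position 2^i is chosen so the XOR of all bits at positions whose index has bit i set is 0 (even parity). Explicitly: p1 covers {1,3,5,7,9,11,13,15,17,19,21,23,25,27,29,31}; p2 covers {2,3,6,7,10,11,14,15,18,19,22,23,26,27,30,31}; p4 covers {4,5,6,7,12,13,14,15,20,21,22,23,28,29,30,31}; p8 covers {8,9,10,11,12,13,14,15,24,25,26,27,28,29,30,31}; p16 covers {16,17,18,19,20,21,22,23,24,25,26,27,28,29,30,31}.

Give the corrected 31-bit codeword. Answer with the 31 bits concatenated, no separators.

0000100100010001001111101101100

s1 (pos 1,3,5,7,9,11,13,15,17,19,21,23,25,27,29,31): 0⊕0⊕1⊕0⊕0⊕0⊕0⊕0⊕0⊕0⊕1⊕1⊕1⊕0⊕1⊕0 = 1
s2 (pos 2,3,6,7,10,11,14,15,18,19,22,23,26,27,30,31): 0⊕0⊕0⊕0⊕0⊕0⊕0⊕0⊕0⊕0⊕1⊕1⊕1⊕0⊕0⊕0 = 1
s4 (pos 4,5,6,7,12,13,14,15,20,21,22,23,28,29,30,31): 0⊕1⊕0⊕0⊕1⊕0⊕0⊕0⊕1⊕1⊕1⊕1⊕1⊕1⊕0⊕0 = 0
s8 (pos 8,9,10,11,12,13,14,15,24,25,26,27,28,29,30,31): 1⊕0⊕0⊕0⊕1⊕0⊕0⊕0⊕0⊕1⊕1⊕0⊕1⊕1⊕0⊕0 = 0
s16 (pos 16,17,18,19,20,21,22,23,24,25,26,27,28,29,30,31): 1⊕0⊕0⊕0⊕1⊕1⊕1⊕1⊕0⊕1⊕1⊕0⊕1⊕1⊕0⊕0 = 1
Syndrome s16…s1 = 10011 → error at position 19.
Flip position 19: 0000100100010001000111101101100 → 0000100100010001001111101101100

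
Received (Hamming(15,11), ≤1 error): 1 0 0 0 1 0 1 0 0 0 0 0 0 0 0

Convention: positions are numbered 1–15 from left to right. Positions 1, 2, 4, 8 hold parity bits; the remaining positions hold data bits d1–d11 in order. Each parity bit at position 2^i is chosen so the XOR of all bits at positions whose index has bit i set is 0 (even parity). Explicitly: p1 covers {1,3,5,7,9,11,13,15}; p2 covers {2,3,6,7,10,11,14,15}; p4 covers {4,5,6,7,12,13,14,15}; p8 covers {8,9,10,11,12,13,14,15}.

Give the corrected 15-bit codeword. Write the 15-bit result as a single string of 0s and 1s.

101010100000000

s1 (pos 1,3,5,7,9,11,13,15): 1⊕0⊕1⊕1⊕0⊕0⊕0⊕0 = 1
s2 (pos 2,3,6,7,10,11,14,15): 0⊕0⊕0⊕1⊕0⊕0⊕0⊕0 = 1
s4 (pos 4,5,6,7,12,13,14,15): 0⊕1⊕0⊕1⊕0⊕0⊕0⊕0 = 0
s8 (pos 8,9,10,11,12,13,14,15): 0⊕0⊕0⊕0⊕0⊕0⊕0⊕0 = 0
Syndrome s8…s1 = 0011 → error at position 3.
Flip position 3: 100010100000000 → 101010100000000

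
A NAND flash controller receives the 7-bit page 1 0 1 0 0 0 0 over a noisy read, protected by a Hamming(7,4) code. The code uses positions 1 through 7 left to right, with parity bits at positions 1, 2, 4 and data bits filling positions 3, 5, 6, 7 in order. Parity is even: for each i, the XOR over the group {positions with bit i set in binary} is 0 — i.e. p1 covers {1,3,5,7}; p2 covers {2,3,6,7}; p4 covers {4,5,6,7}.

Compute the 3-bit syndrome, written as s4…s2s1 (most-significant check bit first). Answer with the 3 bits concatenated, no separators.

s1 (pos 1,3,5,7): 1⊕1⊕0⊕0 = 0
s2 (pos 2,3,6,7): 0⊕1⊕0⊕0 = 1
s4 (pos 4,5,6,7): 0⊕0⊕0⊕0 = 0
Syndrome s4…s1 = 010 → error at position 2.

010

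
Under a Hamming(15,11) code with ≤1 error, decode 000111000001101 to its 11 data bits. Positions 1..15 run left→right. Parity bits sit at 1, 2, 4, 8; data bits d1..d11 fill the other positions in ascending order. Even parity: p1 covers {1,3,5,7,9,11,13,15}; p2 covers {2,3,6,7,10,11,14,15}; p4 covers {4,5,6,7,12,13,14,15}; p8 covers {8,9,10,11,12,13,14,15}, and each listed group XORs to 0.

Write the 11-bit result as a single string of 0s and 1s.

01101001101

s1 (pos 1,3,5,7,9,11,13,15): 0⊕0⊕1⊕0⊕0⊕0⊕1⊕1 = 1
s2 (pos 2,3,6,7,10,11,14,15): 0⊕0⊕1⊕0⊕0⊕0⊕0⊕1 = 0
s4 (pos 4,5,6,7,12,13,14,15): 1⊕1⊕1⊕0⊕1⊕1⊕0⊕1 = 0
s8 (pos 8,9,10,11,12,13,14,15): 0⊕0⊕0⊕0⊕1⊕1⊕0⊕1 = 1
Syndrome s8…s1 = 1001 → error at position 9.
Flip position 9: 000111000001101 → 000111001001101
Read data bits from positions 3,5,6,7,9,10,11,12,13,14,15: 01101001101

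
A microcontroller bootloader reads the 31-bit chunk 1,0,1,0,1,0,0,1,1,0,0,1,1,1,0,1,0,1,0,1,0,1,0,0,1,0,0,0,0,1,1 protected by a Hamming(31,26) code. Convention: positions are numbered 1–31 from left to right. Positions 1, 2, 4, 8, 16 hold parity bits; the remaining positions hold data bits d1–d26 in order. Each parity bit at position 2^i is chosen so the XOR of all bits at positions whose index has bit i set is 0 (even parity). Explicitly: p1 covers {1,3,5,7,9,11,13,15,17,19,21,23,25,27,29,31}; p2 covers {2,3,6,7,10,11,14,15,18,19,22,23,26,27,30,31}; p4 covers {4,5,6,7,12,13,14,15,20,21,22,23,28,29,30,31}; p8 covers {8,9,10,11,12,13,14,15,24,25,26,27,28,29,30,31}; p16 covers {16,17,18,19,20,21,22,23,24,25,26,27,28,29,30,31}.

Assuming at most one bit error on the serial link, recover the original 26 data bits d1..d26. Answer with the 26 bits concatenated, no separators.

s1 (pos 1,3,5,7,9,11,13,15,17,19,21,23,25,27,29,31): 1⊕1⊕1⊕0⊕1⊕0⊕1⊕0⊕0⊕0⊕0⊕0⊕1⊕0⊕0⊕1 = 1
s2 (pos 2,3,6,7,10,11,14,15,18,19,22,23,26,27,30,31): 0⊕1⊕0⊕0⊕0⊕0⊕1⊕0⊕1⊕0⊕1⊕0⊕0⊕0⊕1⊕1 = 0
s4 (pos 4,5,6,7,12,13,14,15,20,21,22,23,28,29,30,31): 0⊕1⊕0⊕0⊕1⊕1⊕1⊕0⊕1⊕0⊕1⊕0⊕0⊕0⊕1⊕1 = 0
s8 (pos 8,9,10,11,12,13,14,15,24,25,26,27,28,29,30,31): 1⊕1⊕0⊕0⊕1⊕1⊕1⊕0⊕0⊕1⊕0⊕0⊕0⊕0⊕1⊕1 = 0
s16 (pos 16,17,18,19,20,21,22,23,24,25,26,27,28,29,30,31): 1⊕0⊕1⊕0⊕1⊕0⊕1⊕0⊕0⊕1⊕0⊕0⊕0⊕0⊕1⊕1 = 1
Syndrome s16…s1 = 10001 → error at position 17.
Flip position 17: 1010100110011101010101001000011 → 1010100110011101110101001000011
Read data bits from positions 3,5,6,7,9,10,11,12,13,14,15,17,18,19,20,21,22,23,24,25,26,27,28,29,30,31: 11001001110110101001000011

11001001110110101001000011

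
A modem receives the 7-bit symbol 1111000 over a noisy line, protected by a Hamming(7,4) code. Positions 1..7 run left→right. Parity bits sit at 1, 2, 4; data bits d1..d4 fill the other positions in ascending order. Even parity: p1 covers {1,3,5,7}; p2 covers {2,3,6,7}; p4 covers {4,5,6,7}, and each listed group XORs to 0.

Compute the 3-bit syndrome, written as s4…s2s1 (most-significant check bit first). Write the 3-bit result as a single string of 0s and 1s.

s1 (pos 1,3,5,7): 1⊕1⊕0⊕0 = 0
s2 (pos 2,3,6,7): 1⊕1⊕0⊕0 = 0
s4 (pos 4,5,6,7): 1⊕0⊕0⊕0 = 1
Syndrome s4…s1 = 100 → error at position 4.

100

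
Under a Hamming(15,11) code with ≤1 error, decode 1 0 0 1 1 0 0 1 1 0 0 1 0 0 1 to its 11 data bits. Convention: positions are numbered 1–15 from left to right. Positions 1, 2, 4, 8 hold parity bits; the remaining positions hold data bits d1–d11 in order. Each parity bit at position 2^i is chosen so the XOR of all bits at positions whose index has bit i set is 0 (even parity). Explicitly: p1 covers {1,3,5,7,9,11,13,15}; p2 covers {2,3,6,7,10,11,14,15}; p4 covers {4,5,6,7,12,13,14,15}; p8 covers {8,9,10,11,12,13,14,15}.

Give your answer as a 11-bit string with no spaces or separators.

s1 (pos 1,3,5,7,9,11,13,15): 1⊕0⊕1⊕0⊕1⊕0⊕0⊕1 = 0
s2 (pos 2,3,6,7,10,11,14,15): 0⊕0⊕0⊕0⊕0⊕0⊕0⊕1 = 1
s4 (pos 4,5,6,7,12,13,14,15): 1⊕1⊕0⊕0⊕1⊕0⊕0⊕1 = 0
s8 (pos 8,9,10,11,12,13,14,15): 1⊕1⊕0⊕0⊕1⊕0⊕0⊕1 = 0
Syndrome s8…s1 = 0010 → error at position 2.
Flip position 2: 100110011001001 → 110110011001001
Read data bits from positions 3,5,6,7,9,10,11,12,13,14,15: 01001001001

01001001001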